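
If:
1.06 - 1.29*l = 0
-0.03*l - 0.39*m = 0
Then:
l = 0.82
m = -0.06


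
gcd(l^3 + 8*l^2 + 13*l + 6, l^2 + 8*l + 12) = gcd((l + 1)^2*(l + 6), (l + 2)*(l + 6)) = l + 6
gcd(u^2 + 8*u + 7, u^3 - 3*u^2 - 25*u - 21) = u + 1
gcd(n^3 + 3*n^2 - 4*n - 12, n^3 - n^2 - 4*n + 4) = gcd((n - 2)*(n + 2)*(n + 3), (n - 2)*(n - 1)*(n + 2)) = n^2 - 4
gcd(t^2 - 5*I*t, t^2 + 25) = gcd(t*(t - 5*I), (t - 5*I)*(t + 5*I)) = t - 5*I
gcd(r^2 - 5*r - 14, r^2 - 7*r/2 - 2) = 1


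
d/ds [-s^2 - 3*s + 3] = -2*s - 3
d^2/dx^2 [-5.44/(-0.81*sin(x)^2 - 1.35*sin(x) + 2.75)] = (-14.276736*sin(x)^4 - 17.84592*sin(x)^3 - 36.969696*sin(x)^2 + 15.49584*sin(x) + 44.064)/(0.81*sin(x)^2 + 1.35*sin(x) - 2.75)^3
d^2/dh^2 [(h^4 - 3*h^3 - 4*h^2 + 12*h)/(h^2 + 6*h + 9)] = 2*(h^4 + 12*h^3 + 54*h^2 - 45*h - 108)/(h^4 + 12*h^3 + 54*h^2 + 108*h + 81)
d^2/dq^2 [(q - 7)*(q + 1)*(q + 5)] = 6*q - 2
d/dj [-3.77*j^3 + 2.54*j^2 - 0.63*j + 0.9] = -11.31*j^2 + 5.08*j - 0.63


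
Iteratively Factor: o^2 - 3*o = (o)*(o - 3)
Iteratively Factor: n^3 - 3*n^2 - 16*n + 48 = (n - 3)*(n^2 - 16) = (n - 3)*(n + 4)*(n - 4)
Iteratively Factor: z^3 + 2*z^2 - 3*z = (z)*(z^2 + 2*z - 3) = z*(z + 3)*(z - 1)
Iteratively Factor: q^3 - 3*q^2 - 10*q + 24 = (q - 4)*(q^2 + q - 6) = (q - 4)*(q + 3)*(q - 2)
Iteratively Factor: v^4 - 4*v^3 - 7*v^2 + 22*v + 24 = (v - 3)*(v^3 - v^2 - 10*v - 8) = (v - 4)*(v - 3)*(v^2 + 3*v + 2) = (v - 4)*(v - 3)*(v + 2)*(v + 1)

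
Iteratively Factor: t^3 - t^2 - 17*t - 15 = (t + 3)*(t^2 - 4*t - 5) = (t + 1)*(t + 3)*(t - 5)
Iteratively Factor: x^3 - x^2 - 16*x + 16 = (x + 4)*(x^2 - 5*x + 4) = (x - 4)*(x + 4)*(x - 1)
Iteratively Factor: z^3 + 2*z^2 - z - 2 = (z - 1)*(z^2 + 3*z + 2) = (z - 1)*(z + 2)*(z + 1)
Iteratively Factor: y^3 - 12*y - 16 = (y - 4)*(y^2 + 4*y + 4) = (y - 4)*(y + 2)*(y + 2)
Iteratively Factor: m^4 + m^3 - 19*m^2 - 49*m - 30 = (m + 3)*(m^3 - 2*m^2 - 13*m - 10) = (m - 5)*(m + 3)*(m^2 + 3*m + 2) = (m - 5)*(m + 1)*(m + 3)*(m + 2)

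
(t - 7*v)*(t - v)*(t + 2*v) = t^3 - 6*t^2*v - 9*t*v^2 + 14*v^3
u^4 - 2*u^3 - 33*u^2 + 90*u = u*(u - 5)*(u - 3)*(u + 6)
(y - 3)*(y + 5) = y^2 + 2*y - 15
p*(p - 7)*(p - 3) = p^3 - 10*p^2 + 21*p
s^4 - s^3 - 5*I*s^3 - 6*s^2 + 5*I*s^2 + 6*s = s*(s - 1)*(s - 3*I)*(s - 2*I)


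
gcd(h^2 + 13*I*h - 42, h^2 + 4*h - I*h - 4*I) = 1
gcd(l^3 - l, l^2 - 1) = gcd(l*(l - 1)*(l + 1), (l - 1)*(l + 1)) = l^2 - 1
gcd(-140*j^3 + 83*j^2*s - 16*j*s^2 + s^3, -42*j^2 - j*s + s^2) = -7*j + s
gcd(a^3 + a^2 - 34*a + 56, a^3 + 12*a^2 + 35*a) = a + 7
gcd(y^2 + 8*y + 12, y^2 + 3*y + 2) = y + 2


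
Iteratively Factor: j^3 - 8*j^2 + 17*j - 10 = (j - 1)*(j^2 - 7*j + 10) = (j - 5)*(j - 1)*(j - 2)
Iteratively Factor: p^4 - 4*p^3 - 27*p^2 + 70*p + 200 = (p + 4)*(p^3 - 8*p^2 + 5*p + 50) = (p + 2)*(p + 4)*(p^2 - 10*p + 25) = (p - 5)*(p + 2)*(p + 4)*(p - 5)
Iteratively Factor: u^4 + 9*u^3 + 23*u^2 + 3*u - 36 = (u - 1)*(u^3 + 10*u^2 + 33*u + 36) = (u - 1)*(u + 4)*(u^2 + 6*u + 9) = (u - 1)*(u + 3)*(u + 4)*(u + 3)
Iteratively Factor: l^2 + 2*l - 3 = (l - 1)*(l + 3)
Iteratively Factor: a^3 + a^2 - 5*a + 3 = (a - 1)*(a^2 + 2*a - 3) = (a - 1)^2*(a + 3)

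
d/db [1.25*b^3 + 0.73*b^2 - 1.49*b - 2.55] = 3.75*b^2 + 1.46*b - 1.49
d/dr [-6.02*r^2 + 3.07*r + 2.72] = 3.07 - 12.04*r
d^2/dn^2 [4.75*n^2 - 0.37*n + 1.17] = 9.50000000000000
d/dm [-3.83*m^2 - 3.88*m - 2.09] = -7.66*m - 3.88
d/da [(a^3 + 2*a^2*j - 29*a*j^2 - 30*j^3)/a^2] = (a^3 + 29*a*j^2 + 60*j^3)/a^3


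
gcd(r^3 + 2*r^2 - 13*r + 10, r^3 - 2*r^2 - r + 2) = r^2 - 3*r + 2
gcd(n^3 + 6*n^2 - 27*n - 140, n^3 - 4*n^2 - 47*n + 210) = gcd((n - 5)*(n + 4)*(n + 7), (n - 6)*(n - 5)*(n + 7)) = n^2 + 2*n - 35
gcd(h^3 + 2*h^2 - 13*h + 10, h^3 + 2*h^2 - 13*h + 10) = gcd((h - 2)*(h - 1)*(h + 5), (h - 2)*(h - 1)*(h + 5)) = h^3 + 2*h^2 - 13*h + 10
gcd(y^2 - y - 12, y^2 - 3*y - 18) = y + 3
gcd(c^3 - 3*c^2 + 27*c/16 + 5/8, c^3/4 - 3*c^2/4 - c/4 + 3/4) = 1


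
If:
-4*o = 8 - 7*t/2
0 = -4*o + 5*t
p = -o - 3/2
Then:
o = -20/3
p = 31/6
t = -16/3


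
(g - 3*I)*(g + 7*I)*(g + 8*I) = g^3 + 12*I*g^2 - 11*g + 168*I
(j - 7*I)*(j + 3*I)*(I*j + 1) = I*j^3 + 5*j^2 + 17*I*j + 21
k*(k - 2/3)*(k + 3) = k^3 + 7*k^2/3 - 2*k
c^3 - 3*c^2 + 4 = (c - 2)^2*(c + 1)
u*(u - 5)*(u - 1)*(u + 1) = u^4 - 5*u^3 - u^2 + 5*u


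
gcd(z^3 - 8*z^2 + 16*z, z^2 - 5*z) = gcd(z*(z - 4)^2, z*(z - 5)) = z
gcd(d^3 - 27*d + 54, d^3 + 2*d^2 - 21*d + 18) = d^2 + 3*d - 18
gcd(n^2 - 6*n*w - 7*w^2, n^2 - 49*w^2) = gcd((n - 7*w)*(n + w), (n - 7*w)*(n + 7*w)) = -n + 7*w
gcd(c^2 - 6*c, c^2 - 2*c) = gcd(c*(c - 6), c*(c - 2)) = c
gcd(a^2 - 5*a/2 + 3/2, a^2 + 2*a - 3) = a - 1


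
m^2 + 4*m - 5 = (m - 1)*(m + 5)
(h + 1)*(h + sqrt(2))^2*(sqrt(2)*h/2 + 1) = sqrt(2)*h^4/2 + sqrt(2)*h^3/2 + 3*h^3 + 3*h^2 + 3*sqrt(2)*h^2 + 2*h + 3*sqrt(2)*h + 2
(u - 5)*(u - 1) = u^2 - 6*u + 5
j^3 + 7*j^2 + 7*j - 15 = (j - 1)*(j + 3)*(j + 5)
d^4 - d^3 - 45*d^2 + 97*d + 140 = (d - 5)*(d - 4)*(d + 1)*(d + 7)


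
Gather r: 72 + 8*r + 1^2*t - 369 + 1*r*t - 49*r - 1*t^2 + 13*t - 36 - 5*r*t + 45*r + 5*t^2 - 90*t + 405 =r*(4 - 4*t) + 4*t^2 - 76*t + 72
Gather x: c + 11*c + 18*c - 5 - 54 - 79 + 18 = 30*c - 120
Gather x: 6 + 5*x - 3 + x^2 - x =x^2 + 4*x + 3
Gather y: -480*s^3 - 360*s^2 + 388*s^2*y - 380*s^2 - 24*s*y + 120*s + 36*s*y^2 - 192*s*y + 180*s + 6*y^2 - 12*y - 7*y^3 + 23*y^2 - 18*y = -480*s^3 - 740*s^2 + 300*s - 7*y^3 + y^2*(36*s + 29) + y*(388*s^2 - 216*s - 30)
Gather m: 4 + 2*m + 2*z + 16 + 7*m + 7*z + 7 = 9*m + 9*z + 27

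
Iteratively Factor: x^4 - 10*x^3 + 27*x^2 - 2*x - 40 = (x - 4)*(x^3 - 6*x^2 + 3*x + 10) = (x - 4)*(x - 2)*(x^2 - 4*x - 5) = (x - 5)*(x - 4)*(x - 2)*(x + 1)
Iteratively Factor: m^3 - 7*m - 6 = (m + 1)*(m^2 - m - 6) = (m + 1)*(m + 2)*(m - 3)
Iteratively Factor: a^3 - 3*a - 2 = (a + 1)*(a^2 - a - 2) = (a - 2)*(a + 1)*(a + 1)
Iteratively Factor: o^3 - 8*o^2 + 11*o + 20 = (o + 1)*(o^2 - 9*o + 20) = (o - 5)*(o + 1)*(o - 4)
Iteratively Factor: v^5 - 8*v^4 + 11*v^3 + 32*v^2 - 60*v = (v - 5)*(v^4 - 3*v^3 - 4*v^2 + 12*v) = v*(v - 5)*(v^3 - 3*v^2 - 4*v + 12) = v*(v - 5)*(v - 2)*(v^2 - v - 6) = v*(v - 5)*(v - 2)*(v + 2)*(v - 3)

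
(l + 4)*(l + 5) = l^2 + 9*l + 20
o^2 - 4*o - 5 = (o - 5)*(o + 1)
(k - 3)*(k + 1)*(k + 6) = k^3 + 4*k^2 - 15*k - 18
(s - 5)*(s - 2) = s^2 - 7*s + 10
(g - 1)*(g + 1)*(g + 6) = g^3 + 6*g^2 - g - 6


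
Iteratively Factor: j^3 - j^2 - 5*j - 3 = (j - 3)*(j^2 + 2*j + 1) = (j - 3)*(j + 1)*(j + 1)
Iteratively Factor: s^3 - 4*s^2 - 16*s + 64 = (s + 4)*(s^2 - 8*s + 16) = (s - 4)*(s + 4)*(s - 4)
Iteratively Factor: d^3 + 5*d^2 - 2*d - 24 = (d + 3)*(d^2 + 2*d - 8) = (d + 3)*(d + 4)*(d - 2)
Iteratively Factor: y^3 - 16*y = (y)*(y^2 - 16) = y*(y - 4)*(y + 4)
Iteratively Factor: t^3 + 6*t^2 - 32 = (t - 2)*(t^2 + 8*t + 16) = (t - 2)*(t + 4)*(t + 4)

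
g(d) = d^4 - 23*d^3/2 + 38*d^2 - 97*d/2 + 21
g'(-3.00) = -695.00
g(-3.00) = 900.00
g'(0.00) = -48.50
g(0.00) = 21.00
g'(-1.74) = -306.26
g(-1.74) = 290.19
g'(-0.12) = -58.12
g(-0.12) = 27.39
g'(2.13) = -4.49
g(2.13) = -0.45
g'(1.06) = -1.94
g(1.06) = -0.15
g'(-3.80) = -1054.97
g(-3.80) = 1593.56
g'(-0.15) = -60.69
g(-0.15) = 29.17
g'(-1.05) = -170.97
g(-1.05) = 128.35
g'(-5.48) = -2159.30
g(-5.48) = 4222.28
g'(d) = 4*d^3 - 69*d^2/2 + 76*d - 97/2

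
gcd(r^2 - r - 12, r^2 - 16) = r - 4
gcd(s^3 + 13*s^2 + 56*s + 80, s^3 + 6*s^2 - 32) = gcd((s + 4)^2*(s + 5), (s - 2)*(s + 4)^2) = s^2 + 8*s + 16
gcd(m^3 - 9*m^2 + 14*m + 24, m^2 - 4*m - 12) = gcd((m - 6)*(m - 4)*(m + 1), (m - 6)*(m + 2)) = m - 6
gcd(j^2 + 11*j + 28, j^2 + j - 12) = j + 4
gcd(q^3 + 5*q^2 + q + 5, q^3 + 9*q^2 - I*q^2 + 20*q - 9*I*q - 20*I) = q^2 + q*(5 - I) - 5*I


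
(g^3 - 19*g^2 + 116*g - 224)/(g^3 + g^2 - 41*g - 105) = (g^2 - 12*g + 32)/(g^2 + 8*g + 15)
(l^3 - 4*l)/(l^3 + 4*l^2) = (l^2 - 4)/(l*(l + 4))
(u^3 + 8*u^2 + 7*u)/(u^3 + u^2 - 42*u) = (u + 1)/(u - 6)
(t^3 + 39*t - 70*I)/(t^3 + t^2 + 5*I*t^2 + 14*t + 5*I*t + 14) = (t - 5*I)/(t + 1)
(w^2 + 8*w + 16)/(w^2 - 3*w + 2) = (w^2 + 8*w + 16)/(w^2 - 3*w + 2)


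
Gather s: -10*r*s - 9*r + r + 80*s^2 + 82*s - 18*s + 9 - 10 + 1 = -8*r + 80*s^2 + s*(64 - 10*r)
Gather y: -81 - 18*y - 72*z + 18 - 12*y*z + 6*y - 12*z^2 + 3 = y*(-12*z - 12) - 12*z^2 - 72*z - 60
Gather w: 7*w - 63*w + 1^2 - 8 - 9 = -56*w - 16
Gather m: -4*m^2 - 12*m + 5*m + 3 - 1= -4*m^2 - 7*m + 2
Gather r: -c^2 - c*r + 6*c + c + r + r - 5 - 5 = -c^2 + 7*c + r*(2 - c) - 10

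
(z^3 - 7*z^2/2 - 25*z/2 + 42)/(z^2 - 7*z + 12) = z + 7/2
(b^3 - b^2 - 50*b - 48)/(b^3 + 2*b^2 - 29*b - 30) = (b - 8)/(b - 5)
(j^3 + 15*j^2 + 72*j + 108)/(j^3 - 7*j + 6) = (j^2 + 12*j + 36)/(j^2 - 3*j + 2)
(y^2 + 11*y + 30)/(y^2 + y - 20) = (y + 6)/(y - 4)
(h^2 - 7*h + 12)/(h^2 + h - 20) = (h - 3)/(h + 5)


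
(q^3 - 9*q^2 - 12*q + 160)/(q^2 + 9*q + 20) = (q^2 - 13*q + 40)/(q + 5)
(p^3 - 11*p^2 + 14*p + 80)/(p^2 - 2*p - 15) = (p^2 - 6*p - 16)/(p + 3)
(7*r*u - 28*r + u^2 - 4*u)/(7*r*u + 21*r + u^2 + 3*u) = (u - 4)/(u + 3)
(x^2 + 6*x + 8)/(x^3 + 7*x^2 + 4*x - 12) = (x + 4)/(x^2 + 5*x - 6)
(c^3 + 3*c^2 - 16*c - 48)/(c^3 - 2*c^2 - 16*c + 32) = (c + 3)/(c - 2)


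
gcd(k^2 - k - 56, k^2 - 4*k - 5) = 1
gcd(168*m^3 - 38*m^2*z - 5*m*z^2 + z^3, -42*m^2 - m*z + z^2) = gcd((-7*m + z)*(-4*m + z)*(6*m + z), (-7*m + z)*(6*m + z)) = -42*m^2 - m*z + z^2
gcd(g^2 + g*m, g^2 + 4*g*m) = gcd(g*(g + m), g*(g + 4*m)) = g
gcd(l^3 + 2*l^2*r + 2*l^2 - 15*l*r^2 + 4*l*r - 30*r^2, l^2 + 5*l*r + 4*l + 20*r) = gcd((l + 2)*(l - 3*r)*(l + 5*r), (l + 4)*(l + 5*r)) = l + 5*r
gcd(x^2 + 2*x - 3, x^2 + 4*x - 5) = x - 1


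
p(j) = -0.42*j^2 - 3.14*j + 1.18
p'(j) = -0.84*j - 3.14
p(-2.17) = 6.02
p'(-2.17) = -1.32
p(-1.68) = 5.27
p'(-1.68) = -1.73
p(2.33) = -8.42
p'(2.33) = -5.10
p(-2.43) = 6.33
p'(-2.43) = -1.10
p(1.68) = -5.28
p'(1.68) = -4.55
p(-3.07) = 6.86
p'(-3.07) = -0.56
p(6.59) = -37.75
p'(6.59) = -8.68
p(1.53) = -4.61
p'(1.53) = -4.43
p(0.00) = 1.18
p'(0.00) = -3.14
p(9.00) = -61.10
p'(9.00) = -10.70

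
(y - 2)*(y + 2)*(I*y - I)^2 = -y^4 + 2*y^3 + 3*y^2 - 8*y + 4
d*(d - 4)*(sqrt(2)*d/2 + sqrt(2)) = sqrt(2)*d^3/2 - sqrt(2)*d^2 - 4*sqrt(2)*d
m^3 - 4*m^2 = m^2*(m - 4)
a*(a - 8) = a^2 - 8*a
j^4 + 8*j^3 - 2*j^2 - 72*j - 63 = (j - 3)*(j + 1)*(j + 3)*(j + 7)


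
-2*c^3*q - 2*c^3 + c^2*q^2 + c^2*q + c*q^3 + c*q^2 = (-c + q)*(2*c + q)*(c*q + c)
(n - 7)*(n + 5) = n^2 - 2*n - 35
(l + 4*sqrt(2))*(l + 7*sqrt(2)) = l^2 + 11*sqrt(2)*l + 56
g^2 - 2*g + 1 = (g - 1)^2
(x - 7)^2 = x^2 - 14*x + 49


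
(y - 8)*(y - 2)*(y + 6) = y^3 - 4*y^2 - 44*y + 96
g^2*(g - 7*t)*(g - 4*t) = g^4 - 11*g^3*t + 28*g^2*t^2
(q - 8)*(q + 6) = q^2 - 2*q - 48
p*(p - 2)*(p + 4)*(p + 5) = p^4 + 7*p^3 + 2*p^2 - 40*p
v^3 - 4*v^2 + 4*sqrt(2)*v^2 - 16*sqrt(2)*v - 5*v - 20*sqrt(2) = (v - 5)*(v + 1)*(v + 4*sqrt(2))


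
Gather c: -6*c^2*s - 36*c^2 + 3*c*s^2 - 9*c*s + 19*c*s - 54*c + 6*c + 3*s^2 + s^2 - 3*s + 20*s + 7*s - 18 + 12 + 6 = c^2*(-6*s - 36) + c*(3*s^2 + 10*s - 48) + 4*s^2 + 24*s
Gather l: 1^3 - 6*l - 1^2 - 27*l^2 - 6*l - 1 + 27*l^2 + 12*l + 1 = 0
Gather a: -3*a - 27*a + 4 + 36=40 - 30*a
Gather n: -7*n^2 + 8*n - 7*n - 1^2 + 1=-7*n^2 + n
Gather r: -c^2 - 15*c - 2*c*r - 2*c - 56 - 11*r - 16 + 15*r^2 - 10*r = -c^2 - 17*c + 15*r^2 + r*(-2*c - 21) - 72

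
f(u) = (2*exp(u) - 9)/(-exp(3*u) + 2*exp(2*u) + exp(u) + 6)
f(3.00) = 0.00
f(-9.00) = -1.50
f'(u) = (2*exp(u) - 9)*(3*exp(3*u) - 4*exp(2*u) - exp(u))/(-exp(3*u) + 2*exp(2*u) + exp(u) + 6)^2 + 2*exp(u)/(-exp(3*u) + 2*exp(2*u) + exp(u) + 6)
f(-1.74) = -1.39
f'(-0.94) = 0.27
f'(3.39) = 0.00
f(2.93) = -0.00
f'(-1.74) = 0.12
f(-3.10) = -1.47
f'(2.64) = 0.01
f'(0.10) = 0.47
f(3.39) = -0.00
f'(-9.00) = 0.00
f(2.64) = -0.01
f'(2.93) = 0.01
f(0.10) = -0.83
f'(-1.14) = 0.22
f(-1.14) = -1.29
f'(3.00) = 0.01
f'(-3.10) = 0.03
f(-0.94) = -1.24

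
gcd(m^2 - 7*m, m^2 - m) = m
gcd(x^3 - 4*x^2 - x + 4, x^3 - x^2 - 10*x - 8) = x^2 - 3*x - 4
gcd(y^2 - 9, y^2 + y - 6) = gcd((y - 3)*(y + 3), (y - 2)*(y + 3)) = y + 3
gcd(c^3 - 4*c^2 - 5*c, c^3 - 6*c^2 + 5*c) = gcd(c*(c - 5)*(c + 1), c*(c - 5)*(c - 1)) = c^2 - 5*c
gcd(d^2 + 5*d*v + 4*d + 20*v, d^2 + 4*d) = d + 4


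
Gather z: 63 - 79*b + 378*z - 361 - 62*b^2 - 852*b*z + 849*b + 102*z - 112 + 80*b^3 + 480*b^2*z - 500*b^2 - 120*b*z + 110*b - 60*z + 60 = 80*b^3 - 562*b^2 + 880*b + z*(480*b^2 - 972*b + 420) - 350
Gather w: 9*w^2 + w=9*w^2 + w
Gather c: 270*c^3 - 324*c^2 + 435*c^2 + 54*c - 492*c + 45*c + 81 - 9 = 270*c^3 + 111*c^2 - 393*c + 72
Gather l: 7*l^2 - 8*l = 7*l^2 - 8*l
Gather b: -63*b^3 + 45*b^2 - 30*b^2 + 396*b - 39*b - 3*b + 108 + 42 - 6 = -63*b^3 + 15*b^2 + 354*b + 144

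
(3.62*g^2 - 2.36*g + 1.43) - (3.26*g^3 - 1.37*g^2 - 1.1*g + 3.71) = -3.26*g^3 + 4.99*g^2 - 1.26*g - 2.28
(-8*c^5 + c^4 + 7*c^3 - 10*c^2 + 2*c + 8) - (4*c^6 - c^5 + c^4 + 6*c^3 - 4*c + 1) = -4*c^6 - 7*c^5 + c^3 - 10*c^2 + 6*c + 7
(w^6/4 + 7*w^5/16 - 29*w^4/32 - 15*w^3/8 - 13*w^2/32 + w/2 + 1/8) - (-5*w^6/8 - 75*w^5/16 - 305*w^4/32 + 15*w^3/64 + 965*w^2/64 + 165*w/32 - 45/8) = 7*w^6/8 + 41*w^5/8 + 69*w^4/8 - 135*w^3/64 - 991*w^2/64 - 149*w/32 + 23/4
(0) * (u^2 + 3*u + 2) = 0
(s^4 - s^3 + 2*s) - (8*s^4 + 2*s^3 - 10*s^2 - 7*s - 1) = -7*s^4 - 3*s^3 + 10*s^2 + 9*s + 1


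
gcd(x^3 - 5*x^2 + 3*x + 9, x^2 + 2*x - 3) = 1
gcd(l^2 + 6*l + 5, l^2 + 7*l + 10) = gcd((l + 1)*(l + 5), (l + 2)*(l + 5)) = l + 5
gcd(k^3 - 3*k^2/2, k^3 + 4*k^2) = k^2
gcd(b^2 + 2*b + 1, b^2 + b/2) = 1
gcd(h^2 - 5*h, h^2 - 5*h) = h^2 - 5*h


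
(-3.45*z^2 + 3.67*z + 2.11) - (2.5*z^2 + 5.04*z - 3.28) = -5.95*z^2 - 1.37*z + 5.39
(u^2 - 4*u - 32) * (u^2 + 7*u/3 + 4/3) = u^4 - 5*u^3/3 - 40*u^2 - 80*u - 128/3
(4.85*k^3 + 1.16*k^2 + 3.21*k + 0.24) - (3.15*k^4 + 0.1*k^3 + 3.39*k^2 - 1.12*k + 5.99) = -3.15*k^4 + 4.75*k^3 - 2.23*k^2 + 4.33*k - 5.75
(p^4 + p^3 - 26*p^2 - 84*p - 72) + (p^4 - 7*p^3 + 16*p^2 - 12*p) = 2*p^4 - 6*p^3 - 10*p^2 - 96*p - 72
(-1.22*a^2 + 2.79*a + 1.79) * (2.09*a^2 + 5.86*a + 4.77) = -2.5498*a^4 - 1.3181*a^3 + 14.2711*a^2 + 23.7977*a + 8.5383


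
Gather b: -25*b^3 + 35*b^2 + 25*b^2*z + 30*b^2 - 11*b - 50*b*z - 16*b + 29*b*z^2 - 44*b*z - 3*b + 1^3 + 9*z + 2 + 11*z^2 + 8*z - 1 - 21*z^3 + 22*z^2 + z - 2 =-25*b^3 + b^2*(25*z + 65) + b*(29*z^2 - 94*z - 30) - 21*z^3 + 33*z^2 + 18*z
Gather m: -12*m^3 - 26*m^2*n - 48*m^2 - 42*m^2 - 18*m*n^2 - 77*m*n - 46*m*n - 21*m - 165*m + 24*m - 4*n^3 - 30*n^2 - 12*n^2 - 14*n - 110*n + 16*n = -12*m^3 + m^2*(-26*n - 90) + m*(-18*n^2 - 123*n - 162) - 4*n^3 - 42*n^2 - 108*n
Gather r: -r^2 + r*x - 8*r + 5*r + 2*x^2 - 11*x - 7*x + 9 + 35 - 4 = -r^2 + r*(x - 3) + 2*x^2 - 18*x + 40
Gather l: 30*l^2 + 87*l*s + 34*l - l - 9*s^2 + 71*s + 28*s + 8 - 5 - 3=30*l^2 + l*(87*s + 33) - 9*s^2 + 99*s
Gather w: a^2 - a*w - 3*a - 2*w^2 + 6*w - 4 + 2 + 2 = a^2 - 3*a - 2*w^2 + w*(6 - a)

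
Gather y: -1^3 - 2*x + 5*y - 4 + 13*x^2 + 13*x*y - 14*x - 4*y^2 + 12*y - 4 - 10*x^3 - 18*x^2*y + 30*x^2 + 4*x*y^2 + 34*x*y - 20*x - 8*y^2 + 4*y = -10*x^3 + 43*x^2 - 36*x + y^2*(4*x - 12) + y*(-18*x^2 + 47*x + 21) - 9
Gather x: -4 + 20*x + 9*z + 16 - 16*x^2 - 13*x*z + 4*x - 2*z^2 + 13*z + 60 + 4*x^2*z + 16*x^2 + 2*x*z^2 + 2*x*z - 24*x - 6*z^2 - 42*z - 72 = 4*x^2*z + x*(2*z^2 - 11*z) - 8*z^2 - 20*z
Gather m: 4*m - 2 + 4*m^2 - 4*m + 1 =4*m^2 - 1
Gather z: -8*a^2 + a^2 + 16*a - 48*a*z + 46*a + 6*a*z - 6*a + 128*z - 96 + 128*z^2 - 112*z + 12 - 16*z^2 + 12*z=-7*a^2 + 56*a + 112*z^2 + z*(28 - 42*a) - 84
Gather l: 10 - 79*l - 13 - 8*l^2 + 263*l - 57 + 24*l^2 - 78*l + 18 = 16*l^2 + 106*l - 42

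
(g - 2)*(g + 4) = g^2 + 2*g - 8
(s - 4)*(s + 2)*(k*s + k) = k*s^3 - k*s^2 - 10*k*s - 8*k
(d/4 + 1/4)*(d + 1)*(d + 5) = d^3/4 + 7*d^2/4 + 11*d/4 + 5/4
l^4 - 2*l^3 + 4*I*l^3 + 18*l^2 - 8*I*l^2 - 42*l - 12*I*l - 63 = (l - 3)*(l + 1)*(l - 3*I)*(l + 7*I)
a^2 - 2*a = a*(a - 2)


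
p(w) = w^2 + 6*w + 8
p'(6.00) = 18.00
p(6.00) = 80.00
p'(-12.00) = -18.00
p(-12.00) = 80.00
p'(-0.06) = 5.88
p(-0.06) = 7.64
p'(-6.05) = -6.10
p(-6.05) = 8.30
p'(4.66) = 15.32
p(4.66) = 57.68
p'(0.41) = 6.82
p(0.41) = 10.63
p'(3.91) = 13.82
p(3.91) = 46.75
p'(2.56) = 11.12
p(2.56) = 29.91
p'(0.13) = 6.26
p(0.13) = 8.80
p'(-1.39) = 3.22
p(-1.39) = 1.59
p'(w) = 2*w + 6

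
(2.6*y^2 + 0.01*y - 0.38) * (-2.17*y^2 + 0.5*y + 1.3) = -5.642*y^4 + 1.2783*y^3 + 4.2096*y^2 - 0.177*y - 0.494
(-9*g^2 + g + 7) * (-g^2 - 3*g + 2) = 9*g^4 + 26*g^3 - 28*g^2 - 19*g + 14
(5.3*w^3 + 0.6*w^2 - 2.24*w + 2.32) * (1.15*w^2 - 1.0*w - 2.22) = 6.095*w^5 - 4.61*w^4 - 14.942*w^3 + 3.576*w^2 + 2.6528*w - 5.1504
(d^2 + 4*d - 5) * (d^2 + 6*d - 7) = d^4 + 10*d^3 + 12*d^2 - 58*d + 35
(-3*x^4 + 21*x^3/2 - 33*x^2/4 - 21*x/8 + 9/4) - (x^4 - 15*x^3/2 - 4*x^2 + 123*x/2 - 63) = -4*x^4 + 18*x^3 - 17*x^2/4 - 513*x/8 + 261/4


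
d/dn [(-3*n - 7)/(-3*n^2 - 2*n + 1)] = (-9*n^2 - 42*n - 17)/(9*n^4 + 12*n^3 - 2*n^2 - 4*n + 1)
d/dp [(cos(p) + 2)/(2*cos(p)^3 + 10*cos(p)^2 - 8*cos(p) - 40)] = (2*cos(p) + 3)*sin(p)/(2*(cos(p) - 2)^2*(cos(p) + 5)^2)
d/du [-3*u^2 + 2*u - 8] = 2 - 6*u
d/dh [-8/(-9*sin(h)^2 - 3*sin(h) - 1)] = -24*(6*sin(h) + 1)*cos(h)/(9*sin(h)^2 + 3*sin(h) + 1)^2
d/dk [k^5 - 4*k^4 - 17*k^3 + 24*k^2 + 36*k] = 5*k^4 - 16*k^3 - 51*k^2 + 48*k + 36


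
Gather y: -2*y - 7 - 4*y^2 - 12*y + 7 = -4*y^2 - 14*y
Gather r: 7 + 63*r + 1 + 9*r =72*r + 8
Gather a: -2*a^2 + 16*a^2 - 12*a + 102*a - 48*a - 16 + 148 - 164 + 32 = 14*a^2 + 42*a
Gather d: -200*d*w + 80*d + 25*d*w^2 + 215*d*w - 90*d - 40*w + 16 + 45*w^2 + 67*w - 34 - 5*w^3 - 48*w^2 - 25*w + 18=d*(25*w^2 + 15*w - 10) - 5*w^3 - 3*w^2 + 2*w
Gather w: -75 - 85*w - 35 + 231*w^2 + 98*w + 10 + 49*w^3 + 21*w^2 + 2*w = 49*w^3 + 252*w^2 + 15*w - 100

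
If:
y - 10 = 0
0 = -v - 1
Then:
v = -1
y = 10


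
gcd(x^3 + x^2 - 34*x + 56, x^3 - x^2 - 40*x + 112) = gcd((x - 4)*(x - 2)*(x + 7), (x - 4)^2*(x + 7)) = x^2 + 3*x - 28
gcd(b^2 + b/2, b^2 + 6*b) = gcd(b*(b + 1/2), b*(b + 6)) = b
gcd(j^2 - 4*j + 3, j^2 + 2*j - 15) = j - 3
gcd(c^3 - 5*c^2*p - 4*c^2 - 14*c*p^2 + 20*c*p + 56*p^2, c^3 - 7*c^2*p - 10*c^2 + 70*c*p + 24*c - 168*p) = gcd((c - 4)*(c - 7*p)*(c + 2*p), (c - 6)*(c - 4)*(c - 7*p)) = -c^2 + 7*c*p + 4*c - 28*p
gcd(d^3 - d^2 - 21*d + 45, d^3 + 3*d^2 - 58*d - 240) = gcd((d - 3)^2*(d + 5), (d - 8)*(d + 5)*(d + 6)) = d + 5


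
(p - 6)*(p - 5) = p^2 - 11*p + 30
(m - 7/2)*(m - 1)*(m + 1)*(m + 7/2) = m^4 - 53*m^2/4 + 49/4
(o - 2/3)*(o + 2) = o^2 + 4*o/3 - 4/3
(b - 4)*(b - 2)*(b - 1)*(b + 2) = b^4 - 5*b^3 + 20*b - 16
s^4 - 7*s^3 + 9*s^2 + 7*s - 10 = (s - 5)*(s - 2)*(s - 1)*(s + 1)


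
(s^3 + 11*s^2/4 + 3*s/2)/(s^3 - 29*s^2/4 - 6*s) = (s + 2)/(s - 8)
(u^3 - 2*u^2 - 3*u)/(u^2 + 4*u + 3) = u*(u - 3)/(u + 3)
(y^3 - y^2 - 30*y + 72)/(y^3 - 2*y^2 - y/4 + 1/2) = 4*(y^3 - y^2 - 30*y + 72)/(4*y^3 - 8*y^2 - y + 2)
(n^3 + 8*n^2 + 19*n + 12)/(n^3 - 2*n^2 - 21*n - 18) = (n + 4)/(n - 6)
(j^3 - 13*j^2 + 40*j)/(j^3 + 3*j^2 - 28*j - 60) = j*(j - 8)/(j^2 + 8*j + 12)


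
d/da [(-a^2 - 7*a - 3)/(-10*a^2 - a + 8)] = (-69*a^2 - 76*a - 59)/(100*a^4 + 20*a^3 - 159*a^2 - 16*a + 64)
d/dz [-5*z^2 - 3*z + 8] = -10*z - 3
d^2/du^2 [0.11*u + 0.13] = 0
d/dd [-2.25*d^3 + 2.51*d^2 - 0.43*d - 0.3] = -6.75*d^2 + 5.02*d - 0.43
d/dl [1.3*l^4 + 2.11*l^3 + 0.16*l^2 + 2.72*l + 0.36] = 5.2*l^3 + 6.33*l^2 + 0.32*l + 2.72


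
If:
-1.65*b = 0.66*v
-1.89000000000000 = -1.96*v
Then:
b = -0.39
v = 0.96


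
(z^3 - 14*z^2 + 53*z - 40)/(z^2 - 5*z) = z - 9 + 8/z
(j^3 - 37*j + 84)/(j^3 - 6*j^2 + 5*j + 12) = (j + 7)/(j + 1)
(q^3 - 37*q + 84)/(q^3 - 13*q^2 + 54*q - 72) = (q + 7)/(q - 6)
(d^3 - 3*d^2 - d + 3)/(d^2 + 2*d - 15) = (d^2 - 1)/(d + 5)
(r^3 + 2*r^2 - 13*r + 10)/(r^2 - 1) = (r^2 + 3*r - 10)/(r + 1)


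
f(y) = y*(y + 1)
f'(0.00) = 1.00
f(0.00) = 0.00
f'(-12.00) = -23.00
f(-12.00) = 132.00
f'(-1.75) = -2.50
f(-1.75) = 1.31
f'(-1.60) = -2.20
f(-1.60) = 0.96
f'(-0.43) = 0.14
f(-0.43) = -0.25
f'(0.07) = 1.14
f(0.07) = 0.07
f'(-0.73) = -0.46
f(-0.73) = -0.20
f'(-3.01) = -5.02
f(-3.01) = 6.05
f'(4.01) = 9.02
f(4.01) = 20.09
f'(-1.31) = -1.62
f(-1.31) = 0.41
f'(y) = 2*y + 1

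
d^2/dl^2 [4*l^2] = 8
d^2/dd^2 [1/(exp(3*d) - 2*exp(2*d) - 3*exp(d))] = ((-9*exp(2*d) + 8*exp(d) + 3)*(-exp(2*d) + 2*exp(d) + 3) - 2*(-3*exp(2*d) + 4*exp(d) + 3)^2)*exp(-d)/(-exp(2*d) + 2*exp(d) + 3)^3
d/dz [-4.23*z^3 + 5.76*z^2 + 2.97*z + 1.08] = -12.69*z^2 + 11.52*z + 2.97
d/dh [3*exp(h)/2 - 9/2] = 3*exp(h)/2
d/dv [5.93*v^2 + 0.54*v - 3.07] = 11.86*v + 0.54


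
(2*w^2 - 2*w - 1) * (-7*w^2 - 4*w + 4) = -14*w^4 + 6*w^3 + 23*w^2 - 4*w - 4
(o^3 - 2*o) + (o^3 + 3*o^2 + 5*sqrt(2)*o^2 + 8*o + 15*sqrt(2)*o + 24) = 2*o^3 + 3*o^2 + 5*sqrt(2)*o^2 + 6*o + 15*sqrt(2)*o + 24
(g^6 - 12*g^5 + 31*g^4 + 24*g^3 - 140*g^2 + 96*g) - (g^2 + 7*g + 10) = g^6 - 12*g^5 + 31*g^4 + 24*g^3 - 141*g^2 + 89*g - 10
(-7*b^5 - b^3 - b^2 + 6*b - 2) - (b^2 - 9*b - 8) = -7*b^5 - b^3 - 2*b^2 + 15*b + 6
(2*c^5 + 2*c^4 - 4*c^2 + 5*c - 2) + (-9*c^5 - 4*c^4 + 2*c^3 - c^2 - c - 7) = -7*c^5 - 2*c^4 + 2*c^3 - 5*c^2 + 4*c - 9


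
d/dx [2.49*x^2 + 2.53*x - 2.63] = 4.98*x + 2.53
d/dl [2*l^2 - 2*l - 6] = 4*l - 2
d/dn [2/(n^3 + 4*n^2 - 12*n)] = 2*(-3*n^2 - 8*n + 12)/(n^2*(n^2 + 4*n - 12)^2)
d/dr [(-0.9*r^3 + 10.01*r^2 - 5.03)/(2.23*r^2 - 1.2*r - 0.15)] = (-2.007*r^4 + 2.16*r^3 - 11.607*r^2 + 19.4308*r - 6.036)/(4.9729*r^4 - 5.352*r^3 + 0.771*r^2 + 0.36*r + 0.0225)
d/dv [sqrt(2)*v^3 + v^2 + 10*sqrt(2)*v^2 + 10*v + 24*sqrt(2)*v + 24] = 3*sqrt(2)*v^2 + 2*v + 20*sqrt(2)*v + 10 + 24*sqrt(2)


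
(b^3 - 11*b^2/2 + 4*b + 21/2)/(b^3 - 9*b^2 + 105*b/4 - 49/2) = 2*(b^2 - 2*b - 3)/(2*b^2 - 11*b + 14)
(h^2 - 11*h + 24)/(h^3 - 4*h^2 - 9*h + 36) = (h - 8)/(h^2 - h - 12)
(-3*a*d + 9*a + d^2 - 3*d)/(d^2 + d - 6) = (-3*a*d + 9*a + d^2 - 3*d)/(d^2 + d - 6)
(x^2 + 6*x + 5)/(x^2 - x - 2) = (x + 5)/(x - 2)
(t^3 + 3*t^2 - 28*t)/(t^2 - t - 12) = t*(t + 7)/(t + 3)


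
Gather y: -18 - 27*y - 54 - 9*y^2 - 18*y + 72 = -9*y^2 - 45*y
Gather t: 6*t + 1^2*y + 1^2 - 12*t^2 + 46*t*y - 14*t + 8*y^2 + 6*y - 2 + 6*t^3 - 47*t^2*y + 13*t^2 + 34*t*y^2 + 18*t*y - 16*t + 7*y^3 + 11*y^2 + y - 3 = 6*t^3 + t^2*(1 - 47*y) + t*(34*y^2 + 64*y - 24) + 7*y^3 + 19*y^2 + 8*y - 4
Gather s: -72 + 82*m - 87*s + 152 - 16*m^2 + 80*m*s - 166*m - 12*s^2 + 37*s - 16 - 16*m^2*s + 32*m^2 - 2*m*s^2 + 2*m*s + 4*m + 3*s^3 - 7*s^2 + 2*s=16*m^2 - 80*m + 3*s^3 + s^2*(-2*m - 19) + s*(-16*m^2 + 82*m - 48) + 64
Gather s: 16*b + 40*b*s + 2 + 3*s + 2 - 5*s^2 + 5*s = 16*b - 5*s^2 + s*(40*b + 8) + 4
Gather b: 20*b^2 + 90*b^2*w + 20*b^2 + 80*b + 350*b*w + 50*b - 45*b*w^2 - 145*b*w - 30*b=b^2*(90*w + 40) + b*(-45*w^2 + 205*w + 100)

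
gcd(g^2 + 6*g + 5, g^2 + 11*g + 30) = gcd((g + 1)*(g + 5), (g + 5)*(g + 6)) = g + 5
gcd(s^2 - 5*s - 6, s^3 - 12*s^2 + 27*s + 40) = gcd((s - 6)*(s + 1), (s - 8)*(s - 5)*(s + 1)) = s + 1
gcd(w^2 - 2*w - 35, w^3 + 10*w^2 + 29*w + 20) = w + 5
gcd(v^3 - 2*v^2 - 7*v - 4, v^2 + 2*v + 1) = v^2 + 2*v + 1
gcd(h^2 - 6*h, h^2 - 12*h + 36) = h - 6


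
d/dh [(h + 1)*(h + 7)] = 2*h + 8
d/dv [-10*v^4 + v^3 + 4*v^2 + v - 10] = -40*v^3 + 3*v^2 + 8*v + 1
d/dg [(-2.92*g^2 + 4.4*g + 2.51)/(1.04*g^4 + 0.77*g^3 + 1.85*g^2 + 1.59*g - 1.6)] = (6.0736*g^5 - 11.4796*g^4 - 17.2176*g^3 - 18.5809*g^2 + 0.0569999999999986*g - 11.0309)/(1.0816*g^8 + 1.6016*g^7 + 4.4409*g^6 + 6.1562*g^5 + 2.5431*g^4 + 3.419*g^3 - 3.3919*g^2 - 5.088*g + 2.56)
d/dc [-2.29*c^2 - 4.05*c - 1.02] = -4.58*c - 4.05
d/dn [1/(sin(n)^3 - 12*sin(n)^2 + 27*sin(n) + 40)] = 3*(8*sin(n) + cos(n)^2 - 10)*cos(n)/(sin(n)^3 - 12*sin(n)^2 + 27*sin(n) + 40)^2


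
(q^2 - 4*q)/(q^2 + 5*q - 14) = q*(q - 4)/(q^2 + 5*q - 14)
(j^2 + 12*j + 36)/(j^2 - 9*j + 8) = (j^2 + 12*j + 36)/(j^2 - 9*j + 8)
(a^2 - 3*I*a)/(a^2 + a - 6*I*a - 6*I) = a*(a - 3*I)/(a^2 + a - 6*I*a - 6*I)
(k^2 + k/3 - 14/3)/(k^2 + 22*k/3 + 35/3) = (k - 2)/(k + 5)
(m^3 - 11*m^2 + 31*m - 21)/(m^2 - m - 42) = (m^2 - 4*m + 3)/(m + 6)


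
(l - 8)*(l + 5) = l^2 - 3*l - 40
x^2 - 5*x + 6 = (x - 3)*(x - 2)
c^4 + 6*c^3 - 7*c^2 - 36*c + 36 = (c - 2)*(c - 1)*(c + 3)*(c + 6)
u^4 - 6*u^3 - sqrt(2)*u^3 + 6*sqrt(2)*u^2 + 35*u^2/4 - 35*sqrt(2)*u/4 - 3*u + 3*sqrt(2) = (u - 4)*(u - 3/2)*(u - 1/2)*(u - sqrt(2))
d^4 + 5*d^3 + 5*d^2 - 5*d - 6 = (d - 1)*(d + 1)*(d + 2)*(d + 3)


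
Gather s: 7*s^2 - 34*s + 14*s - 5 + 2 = 7*s^2 - 20*s - 3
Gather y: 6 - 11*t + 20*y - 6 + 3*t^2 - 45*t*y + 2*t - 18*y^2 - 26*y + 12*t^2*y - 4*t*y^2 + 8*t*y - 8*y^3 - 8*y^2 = 3*t^2 - 9*t - 8*y^3 + y^2*(-4*t - 26) + y*(12*t^2 - 37*t - 6)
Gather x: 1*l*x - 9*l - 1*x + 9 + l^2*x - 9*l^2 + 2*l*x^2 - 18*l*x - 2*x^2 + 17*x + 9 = -9*l^2 - 9*l + x^2*(2*l - 2) + x*(l^2 - 17*l + 16) + 18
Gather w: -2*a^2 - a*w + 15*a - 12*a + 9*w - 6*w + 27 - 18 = -2*a^2 + 3*a + w*(3 - a) + 9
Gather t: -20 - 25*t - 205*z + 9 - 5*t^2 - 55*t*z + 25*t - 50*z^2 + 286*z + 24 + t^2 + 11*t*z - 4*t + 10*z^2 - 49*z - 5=-4*t^2 + t*(-44*z - 4) - 40*z^2 + 32*z + 8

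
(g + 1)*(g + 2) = g^2 + 3*g + 2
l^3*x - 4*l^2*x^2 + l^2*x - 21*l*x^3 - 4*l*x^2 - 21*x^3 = (l - 7*x)*(l + 3*x)*(l*x + x)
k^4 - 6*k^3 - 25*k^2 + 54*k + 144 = (k - 8)*(k - 3)*(k + 2)*(k + 3)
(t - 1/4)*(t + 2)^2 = t^3 + 15*t^2/4 + 3*t - 1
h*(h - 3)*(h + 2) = h^3 - h^2 - 6*h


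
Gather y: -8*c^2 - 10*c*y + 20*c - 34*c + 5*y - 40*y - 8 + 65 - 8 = -8*c^2 - 14*c + y*(-10*c - 35) + 49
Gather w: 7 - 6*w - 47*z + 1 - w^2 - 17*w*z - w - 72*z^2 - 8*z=-w^2 + w*(-17*z - 7) - 72*z^2 - 55*z + 8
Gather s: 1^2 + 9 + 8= 18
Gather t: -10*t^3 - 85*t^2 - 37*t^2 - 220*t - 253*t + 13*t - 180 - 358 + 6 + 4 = -10*t^3 - 122*t^2 - 460*t - 528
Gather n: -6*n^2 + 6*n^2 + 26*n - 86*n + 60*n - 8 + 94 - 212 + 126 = 0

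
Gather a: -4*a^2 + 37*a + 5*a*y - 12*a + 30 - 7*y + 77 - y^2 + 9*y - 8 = -4*a^2 + a*(5*y + 25) - y^2 + 2*y + 99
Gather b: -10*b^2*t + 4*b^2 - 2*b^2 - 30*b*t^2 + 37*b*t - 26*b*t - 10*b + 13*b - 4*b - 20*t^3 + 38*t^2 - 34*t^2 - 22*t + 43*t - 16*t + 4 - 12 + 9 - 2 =b^2*(2 - 10*t) + b*(-30*t^2 + 11*t - 1) - 20*t^3 + 4*t^2 + 5*t - 1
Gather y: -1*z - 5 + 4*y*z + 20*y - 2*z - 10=y*(4*z + 20) - 3*z - 15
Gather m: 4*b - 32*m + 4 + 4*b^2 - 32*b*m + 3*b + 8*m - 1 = 4*b^2 + 7*b + m*(-32*b - 24) + 3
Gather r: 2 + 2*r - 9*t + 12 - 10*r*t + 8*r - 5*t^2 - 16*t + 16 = r*(10 - 10*t) - 5*t^2 - 25*t + 30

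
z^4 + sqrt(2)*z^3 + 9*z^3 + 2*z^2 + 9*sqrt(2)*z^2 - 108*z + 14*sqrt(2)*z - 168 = (z + 2)*(z + 7)*(z - 2*sqrt(2))*(z + 3*sqrt(2))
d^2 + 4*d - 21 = (d - 3)*(d + 7)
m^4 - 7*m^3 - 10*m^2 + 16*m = m*(m - 8)*(m - 1)*(m + 2)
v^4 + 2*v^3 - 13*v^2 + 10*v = v*(v - 2)*(v - 1)*(v + 5)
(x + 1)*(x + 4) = x^2 + 5*x + 4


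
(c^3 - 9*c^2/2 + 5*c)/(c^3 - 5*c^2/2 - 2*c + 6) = c*(2*c - 5)/(2*c^2 - c - 6)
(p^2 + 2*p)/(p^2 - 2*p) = (p + 2)/(p - 2)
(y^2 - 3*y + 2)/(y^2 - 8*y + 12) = (y - 1)/(y - 6)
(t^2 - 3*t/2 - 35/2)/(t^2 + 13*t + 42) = (2*t^2 - 3*t - 35)/(2*(t^2 + 13*t + 42))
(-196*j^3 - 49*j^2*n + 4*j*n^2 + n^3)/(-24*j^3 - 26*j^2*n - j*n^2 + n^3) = (49*j^2 - n^2)/(6*j^2 + 5*j*n - n^2)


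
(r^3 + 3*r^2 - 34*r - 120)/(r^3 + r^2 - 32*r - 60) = (r + 4)/(r + 2)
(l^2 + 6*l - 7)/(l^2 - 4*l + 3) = (l + 7)/(l - 3)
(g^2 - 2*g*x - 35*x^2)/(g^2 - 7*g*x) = (g + 5*x)/g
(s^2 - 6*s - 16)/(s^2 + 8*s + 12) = (s - 8)/(s + 6)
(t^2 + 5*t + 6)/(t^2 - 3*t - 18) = (t + 2)/(t - 6)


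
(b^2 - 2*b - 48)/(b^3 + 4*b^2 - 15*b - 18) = (b - 8)/(b^2 - 2*b - 3)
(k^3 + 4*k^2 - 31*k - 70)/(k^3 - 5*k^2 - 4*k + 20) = (k + 7)/(k - 2)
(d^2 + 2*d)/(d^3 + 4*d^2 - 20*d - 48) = d/(d^2 + 2*d - 24)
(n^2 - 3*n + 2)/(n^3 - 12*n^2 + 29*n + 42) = (n^2 - 3*n + 2)/(n^3 - 12*n^2 + 29*n + 42)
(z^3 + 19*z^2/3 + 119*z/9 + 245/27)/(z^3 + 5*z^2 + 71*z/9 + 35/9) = (z + 7/3)/(z + 1)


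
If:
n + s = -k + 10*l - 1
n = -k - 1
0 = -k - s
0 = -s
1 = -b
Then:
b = -1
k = 0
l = 0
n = -1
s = 0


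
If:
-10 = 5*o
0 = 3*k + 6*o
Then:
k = 4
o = -2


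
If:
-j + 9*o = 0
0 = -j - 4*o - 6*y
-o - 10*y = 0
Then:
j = 0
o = 0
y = 0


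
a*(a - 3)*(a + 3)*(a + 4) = a^4 + 4*a^3 - 9*a^2 - 36*a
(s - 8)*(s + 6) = s^2 - 2*s - 48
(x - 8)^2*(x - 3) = x^3 - 19*x^2 + 112*x - 192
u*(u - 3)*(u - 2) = u^3 - 5*u^2 + 6*u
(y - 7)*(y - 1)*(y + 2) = y^3 - 6*y^2 - 9*y + 14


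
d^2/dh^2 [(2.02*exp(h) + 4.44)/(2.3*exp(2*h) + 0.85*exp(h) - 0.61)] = (10.6858*exp(4*h) + 90.0013*exp(3*h) + 43.04496*exp(2*h) + 29.17255*exp(h) + 3.053782)*exp(h)/(12.167*exp(6*h) + 13.4895*exp(5*h) - 4.69545*exp(4*h) - 6.541175*exp(3*h) + 1.245315*exp(2*h) + 0.948855*exp(h) - 0.226981)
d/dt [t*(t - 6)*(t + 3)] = 3*t^2 - 6*t - 18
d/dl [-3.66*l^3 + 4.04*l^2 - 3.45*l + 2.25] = -10.98*l^2 + 8.08*l - 3.45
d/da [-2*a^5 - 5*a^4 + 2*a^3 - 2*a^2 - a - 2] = -10*a^4 - 20*a^3 + 6*a^2 - 4*a - 1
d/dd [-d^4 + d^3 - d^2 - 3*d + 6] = -4*d^3 + 3*d^2 - 2*d - 3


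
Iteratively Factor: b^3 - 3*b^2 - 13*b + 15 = (b - 1)*(b^2 - 2*b - 15) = (b - 1)*(b + 3)*(b - 5)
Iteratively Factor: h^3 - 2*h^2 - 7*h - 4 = (h - 4)*(h^2 + 2*h + 1) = (h - 4)*(h + 1)*(h + 1)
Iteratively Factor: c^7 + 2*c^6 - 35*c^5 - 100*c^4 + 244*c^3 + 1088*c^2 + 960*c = (c + 4)*(c^6 - 2*c^5 - 27*c^4 + 8*c^3 + 212*c^2 + 240*c) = (c - 4)*(c + 4)*(c^5 + 2*c^4 - 19*c^3 - 68*c^2 - 60*c) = (c - 4)*(c + 2)*(c + 4)*(c^4 - 19*c^2 - 30*c) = (c - 5)*(c - 4)*(c + 2)*(c + 4)*(c^3 + 5*c^2 + 6*c) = (c - 5)*(c - 4)*(c + 2)^2*(c + 4)*(c^2 + 3*c) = (c - 5)*(c - 4)*(c + 2)^2*(c + 3)*(c + 4)*(c)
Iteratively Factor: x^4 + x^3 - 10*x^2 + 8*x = (x)*(x^3 + x^2 - 10*x + 8) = x*(x - 2)*(x^2 + 3*x - 4) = x*(x - 2)*(x - 1)*(x + 4)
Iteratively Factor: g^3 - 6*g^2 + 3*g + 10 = (g - 2)*(g^2 - 4*g - 5) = (g - 5)*(g - 2)*(g + 1)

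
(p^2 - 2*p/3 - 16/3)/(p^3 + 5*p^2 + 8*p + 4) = (p - 8/3)/(p^2 + 3*p + 2)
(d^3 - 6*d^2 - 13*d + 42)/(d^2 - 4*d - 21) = d - 2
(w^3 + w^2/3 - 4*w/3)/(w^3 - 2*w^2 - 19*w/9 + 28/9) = 3*w/(3*w - 7)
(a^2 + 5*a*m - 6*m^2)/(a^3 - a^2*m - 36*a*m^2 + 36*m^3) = 1/(a - 6*m)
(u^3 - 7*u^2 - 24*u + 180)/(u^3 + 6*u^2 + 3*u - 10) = (u^2 - 12*u + 36)/(u^2 + u - 2)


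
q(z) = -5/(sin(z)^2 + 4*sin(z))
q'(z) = -5*(-2*sin(z)*cos(z) - 4*cos(z))/(sin(z)^2 + 4*sin(z))^2 = 10*(sin(z) + 2)*cos(z)/((sin(z) + 4)^2*sin(z)^2)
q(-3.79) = -1.80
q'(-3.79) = -2.68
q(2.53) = -1.90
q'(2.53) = -3.06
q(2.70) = -2.64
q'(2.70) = -6.13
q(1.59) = -1.00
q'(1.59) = -0.02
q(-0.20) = 6.62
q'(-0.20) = 30.95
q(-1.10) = 1.80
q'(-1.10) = 0.66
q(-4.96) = -1.04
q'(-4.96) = 0.31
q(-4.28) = -1.12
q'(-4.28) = -0.61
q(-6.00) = -4.18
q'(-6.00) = 15.31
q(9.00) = -2.75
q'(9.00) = -6.65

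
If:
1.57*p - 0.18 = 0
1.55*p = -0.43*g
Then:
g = -0.41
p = 0.11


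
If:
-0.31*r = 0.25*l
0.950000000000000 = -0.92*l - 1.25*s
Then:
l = -1.35869565217391*s - 1.03260869565217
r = 1.09572230014025*s + 0.832748948106592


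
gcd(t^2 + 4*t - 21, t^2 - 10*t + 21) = t - 3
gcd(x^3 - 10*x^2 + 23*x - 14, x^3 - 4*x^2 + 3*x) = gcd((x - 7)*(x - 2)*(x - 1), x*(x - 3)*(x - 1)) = x - 1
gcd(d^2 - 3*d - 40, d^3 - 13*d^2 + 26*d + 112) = d - 8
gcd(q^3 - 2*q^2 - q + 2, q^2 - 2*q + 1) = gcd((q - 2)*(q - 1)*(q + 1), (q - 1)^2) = q - 1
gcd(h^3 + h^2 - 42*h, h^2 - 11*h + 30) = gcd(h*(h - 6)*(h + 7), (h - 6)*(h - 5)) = h - 6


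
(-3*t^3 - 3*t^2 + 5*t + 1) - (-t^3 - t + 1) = -2*t^3 - 3*t^2 + 6*t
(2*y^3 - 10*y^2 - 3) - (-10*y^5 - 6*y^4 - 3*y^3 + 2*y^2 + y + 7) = 10*y^5 + 6*y^4 + 5*y^3 - 12*y^2 - y - 10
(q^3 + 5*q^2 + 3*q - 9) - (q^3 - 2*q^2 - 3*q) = 7*q^2 + 6*q - 9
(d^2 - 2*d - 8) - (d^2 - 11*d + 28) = 9*d - 36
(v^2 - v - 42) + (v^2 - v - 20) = 2*v^2 - 2*v - 62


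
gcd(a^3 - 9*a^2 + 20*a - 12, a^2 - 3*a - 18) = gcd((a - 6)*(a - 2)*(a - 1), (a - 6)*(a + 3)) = a - 6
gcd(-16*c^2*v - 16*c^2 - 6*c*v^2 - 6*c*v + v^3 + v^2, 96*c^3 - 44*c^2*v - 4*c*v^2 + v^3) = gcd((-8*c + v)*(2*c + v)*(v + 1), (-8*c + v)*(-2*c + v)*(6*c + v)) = -8*c + v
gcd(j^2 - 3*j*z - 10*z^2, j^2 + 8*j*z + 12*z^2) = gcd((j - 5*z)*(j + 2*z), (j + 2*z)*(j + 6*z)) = j + 2*z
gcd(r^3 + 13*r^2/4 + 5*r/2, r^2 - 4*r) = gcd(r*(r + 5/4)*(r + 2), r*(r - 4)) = r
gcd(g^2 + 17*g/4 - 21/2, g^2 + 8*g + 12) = g + 6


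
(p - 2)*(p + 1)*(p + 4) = p^3 + 3*p^2 - 6*p - 8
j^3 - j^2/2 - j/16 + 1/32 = (j - 1/2)*(j - 1/4)*(j + 1/4)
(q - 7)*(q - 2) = q^2 - 9*q + 14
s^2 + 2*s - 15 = (s - 3)*(s + 5)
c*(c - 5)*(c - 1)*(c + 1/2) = c^4 - 11*c^3/2 + 2*c^2 + 5*c/2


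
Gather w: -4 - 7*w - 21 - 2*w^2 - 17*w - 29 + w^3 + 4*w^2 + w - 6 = w^3 + 2*w^2 - 23*w - 60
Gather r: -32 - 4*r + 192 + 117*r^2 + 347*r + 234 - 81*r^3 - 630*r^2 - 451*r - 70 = -81*r^3 - 513*r^2 - 108*r + 324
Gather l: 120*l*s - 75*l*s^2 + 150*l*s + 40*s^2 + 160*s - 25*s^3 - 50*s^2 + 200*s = l*(-75*s^2 + 270*s) - 25*s^3 - 10*s^2 + 360*s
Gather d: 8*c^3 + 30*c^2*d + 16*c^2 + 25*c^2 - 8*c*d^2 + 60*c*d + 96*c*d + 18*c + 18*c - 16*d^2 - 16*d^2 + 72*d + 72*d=8*c^3 + 41*c^2 + 36*c + d^2*(-8*c - 32) + d*(30*c^2 + 156*c + 144)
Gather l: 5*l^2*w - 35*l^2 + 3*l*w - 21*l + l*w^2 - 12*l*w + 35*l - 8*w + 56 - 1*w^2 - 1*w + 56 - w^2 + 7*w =l^2*(5*w - 35) + l*(w^2 - 9*w + 14) - 2*w^2 - 2*w + 112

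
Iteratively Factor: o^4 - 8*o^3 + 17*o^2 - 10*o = (o)*(o^3 - 8*o^2 + 17*o - 10) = o*(o - 5)*(o^2 - 3*o + 2) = o*(o - 5)*(o - 2)*(o - 1)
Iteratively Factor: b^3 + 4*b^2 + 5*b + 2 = (b + 2)*(b^2 + 2*b + 1) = (b + 1)*(b + 2)*(b + 1)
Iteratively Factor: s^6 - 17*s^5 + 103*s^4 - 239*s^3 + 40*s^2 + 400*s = (s + 1)*(s^5 - 18*s^4 + 121*s^3 - 360*s^2 + 400*s) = (s - 5)*(s + 1)*(s^4 - 13*s^3 + 56*s^2 - 80*s) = (s - 5)*(s - 4)*(s + 1)*(s^3 - 9*s^2 + 20*s) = s*(s - 5)*(s - 4)*(s + 1)*(s^2 - 9*s + 20) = s*(s - 5)*(s - 4)^2*(s + 1)*(s - 5)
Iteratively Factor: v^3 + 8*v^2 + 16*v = (v + 4)*(v^2 + 4*v) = (v + 4)^2*(v)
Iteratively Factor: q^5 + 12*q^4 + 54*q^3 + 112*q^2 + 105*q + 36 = (q + 4)*(q^4 + 8*q^3 + 22*q^2 + 24*q + 9) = (q + 1)*(q + 4)*(q^3 + 7*q^2 + 15*q + 9) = (q + 1)^2*(q + 4)*(q^2 + 6*q + 9) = (q + 1)^2*(q + 3)*(q + 4)*(q + 3)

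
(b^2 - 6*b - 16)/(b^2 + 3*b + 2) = (b - 8)/(b + 1)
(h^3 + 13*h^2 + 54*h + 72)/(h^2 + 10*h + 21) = (h^2 + 10*h + 24)/(h + 7)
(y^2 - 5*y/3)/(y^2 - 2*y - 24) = y*(5 - 3*y)/(3*(-y^2 + 2*y + 24))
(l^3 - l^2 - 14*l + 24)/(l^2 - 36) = (l^3 - l^2 - 14*l + 24)/(l^2 - 36)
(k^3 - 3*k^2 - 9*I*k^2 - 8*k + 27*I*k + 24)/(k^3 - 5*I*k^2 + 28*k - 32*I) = (k - 3)/(k + 4*I)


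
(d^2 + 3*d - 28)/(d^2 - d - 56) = (d - 4)/(d - 8)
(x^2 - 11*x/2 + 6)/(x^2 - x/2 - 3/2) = (x - 4)/(x + 1)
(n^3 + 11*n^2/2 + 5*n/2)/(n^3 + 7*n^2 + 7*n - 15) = n*(2*n + 1)/(2*(n^2 + 2*n - 3))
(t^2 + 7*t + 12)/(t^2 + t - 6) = (t + 4)/(t - 2)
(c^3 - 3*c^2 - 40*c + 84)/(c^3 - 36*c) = (c^2 - 9*c + 14)/(c*(c - 6))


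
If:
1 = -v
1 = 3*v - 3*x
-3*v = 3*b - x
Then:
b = 5/9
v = -1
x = -4/3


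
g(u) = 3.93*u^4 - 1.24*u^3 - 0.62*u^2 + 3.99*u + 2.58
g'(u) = 15.72*u^3 - 3.72*u^2 - 1.24*u + 3.99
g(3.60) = 611.14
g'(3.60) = 684.75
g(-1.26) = 8.95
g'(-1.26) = -31.80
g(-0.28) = 1.47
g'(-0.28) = 3.70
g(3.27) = 414.99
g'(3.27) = 509.82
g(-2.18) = 92.54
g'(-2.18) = -173.85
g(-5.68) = 4277.73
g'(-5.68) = -2989.68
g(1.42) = 19.42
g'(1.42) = 39.74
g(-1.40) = 14.28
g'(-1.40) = -44.70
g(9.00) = 24869.04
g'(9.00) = 11151.39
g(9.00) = 24869.04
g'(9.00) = 11151.39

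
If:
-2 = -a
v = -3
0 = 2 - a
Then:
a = 2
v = -3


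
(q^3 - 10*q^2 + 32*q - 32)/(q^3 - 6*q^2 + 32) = (q - 2)/(q + 2)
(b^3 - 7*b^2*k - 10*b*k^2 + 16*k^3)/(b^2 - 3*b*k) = (b^3 - 7*b^2*k - 10*b*k^2 + 16*k^3)/(b*(b - 3*k))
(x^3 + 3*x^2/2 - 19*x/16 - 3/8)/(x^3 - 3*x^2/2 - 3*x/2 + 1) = (16*x^3 + 24*x^2 - 19*x - 6)/(8*(2*x^3 - 3*x^2 - 3*x + 2))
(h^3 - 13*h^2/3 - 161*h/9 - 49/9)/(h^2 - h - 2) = (-9*h^3 + 39*h^2 + 161*h + 49)/(9*(-h^2 + h + 2))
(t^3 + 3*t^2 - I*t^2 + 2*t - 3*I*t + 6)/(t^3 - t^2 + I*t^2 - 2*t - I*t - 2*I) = (t^2 + t*(3 - 2*I) - 6*I)/(t^2 - t - 2)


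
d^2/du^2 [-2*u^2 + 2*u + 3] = -4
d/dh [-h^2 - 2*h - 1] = -2*h - 2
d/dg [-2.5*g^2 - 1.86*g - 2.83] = -5.0*g - 1.86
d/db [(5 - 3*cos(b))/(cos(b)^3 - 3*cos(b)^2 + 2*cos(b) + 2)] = (-6*cos(b)^3 + 24*cos(b)^2 - 30*cos(b) + 16)*sin(b)/(cos(b)^3 - 3*cos(b)^2 + 2*cos(b) + 2)^2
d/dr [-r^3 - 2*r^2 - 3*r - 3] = -3*r^2 - 4*r - 3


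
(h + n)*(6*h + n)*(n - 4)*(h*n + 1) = 6*h^3*n^2 - 24*h^3*n + 7*h^2*n^3 - 28*h^2*n^2 + 6*h^2*n - 24*h^2 + h*n^4 - 4*h*n^3 + 7*h*n^2 - 28*h*n + n^3 - 4*n^2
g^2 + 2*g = g*(g + 2)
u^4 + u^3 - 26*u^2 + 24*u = u*(u - 4)*(u - 1)*(u + 6)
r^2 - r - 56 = (r - 8)*(r + 7)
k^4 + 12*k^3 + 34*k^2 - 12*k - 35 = (k - 1)*(k + 1)*(k + 5)*(k + 7)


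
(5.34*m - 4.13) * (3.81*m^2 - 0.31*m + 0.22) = 20.3454*m^3 - 17.3907*m^2 + 2.4551*m - 0.9086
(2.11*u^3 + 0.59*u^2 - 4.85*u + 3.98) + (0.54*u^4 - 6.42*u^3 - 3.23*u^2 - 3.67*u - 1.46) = 0.54*u^4 - 4.31*u^3 - 2.64*u^2 - 8.52*u + 2.52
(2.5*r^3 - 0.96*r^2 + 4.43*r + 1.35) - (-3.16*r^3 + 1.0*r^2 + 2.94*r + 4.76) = 5.66*r^3 - 1.96*r^2 + 1.49*r - 3.41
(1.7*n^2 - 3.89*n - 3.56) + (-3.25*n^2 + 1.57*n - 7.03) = -1.55*n^2 - 2.32*n - 10.59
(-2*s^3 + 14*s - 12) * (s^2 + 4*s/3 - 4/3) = -2*s^5 - 8*s^4/3 + 50*s^3/3 + 20*s^2/3 - 104*s/3 + 16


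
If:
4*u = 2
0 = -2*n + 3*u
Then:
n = 3/4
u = 1/2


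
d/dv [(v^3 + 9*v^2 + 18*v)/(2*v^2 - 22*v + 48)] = (v^4 - 22*v^3 - 45*v^2 + 432*v + 432)/(2*(v^4 - 22*v^3 + 169*v^2 - 528*v + 576))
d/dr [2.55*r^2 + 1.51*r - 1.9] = 5.1*r + 1.51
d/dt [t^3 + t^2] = t*(3*t + 2)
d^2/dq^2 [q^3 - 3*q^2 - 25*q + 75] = 6*q - 6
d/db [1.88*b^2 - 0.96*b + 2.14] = 3.76*b - 0.96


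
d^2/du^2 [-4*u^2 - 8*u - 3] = -8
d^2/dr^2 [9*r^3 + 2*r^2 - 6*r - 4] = 54*r + 4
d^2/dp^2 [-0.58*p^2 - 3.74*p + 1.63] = -1.16000000000000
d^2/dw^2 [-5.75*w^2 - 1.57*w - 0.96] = -11.5000000000000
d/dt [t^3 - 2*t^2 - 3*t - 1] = 3*t^2 - 4*t - 3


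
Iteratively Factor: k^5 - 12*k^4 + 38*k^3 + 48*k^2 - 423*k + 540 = (k - 3)*(k^4 - 9*k^3 + 11*k^2 + 81*k - 180) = (k - 4)*(k - 3)*(k^3 - 5*k^2 - 9*k + 45) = (k - 4)*(k - 3)^2*(k^2 - 2*k - 15) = (k - 5)*(k - 4)*(k - 3)^2*(k + 3)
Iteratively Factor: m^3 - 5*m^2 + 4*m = (m - 4)*(m^2 - m) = (m - 4)*(m - 1)*(m)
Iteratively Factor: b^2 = (b)*(b)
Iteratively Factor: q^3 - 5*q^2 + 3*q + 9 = (q - 3)*(q^2 - 2*q - 3) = (q - 3)*(q + 1)*(q - 3)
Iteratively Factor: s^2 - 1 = (s + 1)*(s - 1)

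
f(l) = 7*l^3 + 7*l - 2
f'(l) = 21*l^2 + 7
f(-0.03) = -2.21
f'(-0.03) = 7.02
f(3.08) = 224.09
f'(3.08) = 206.21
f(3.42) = 301.95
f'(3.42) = 252.62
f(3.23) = 256.50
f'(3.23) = 226.09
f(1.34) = 24.22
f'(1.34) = 44.71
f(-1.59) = -41.27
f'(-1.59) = 60.09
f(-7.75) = -3314.64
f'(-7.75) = 1268.31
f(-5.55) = -1237.53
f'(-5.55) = 653.85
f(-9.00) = -5168.00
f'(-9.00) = 1708.00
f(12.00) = 12178.00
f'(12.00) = 3031.00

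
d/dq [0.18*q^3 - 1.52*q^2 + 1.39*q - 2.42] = 0.54*q^2 - 3.04*q + 1.39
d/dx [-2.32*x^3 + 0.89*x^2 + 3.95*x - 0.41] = -6.96*x^2 + 1.78*x + 3.95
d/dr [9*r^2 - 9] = 18*r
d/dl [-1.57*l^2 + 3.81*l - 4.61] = 3.81 - 3.14*l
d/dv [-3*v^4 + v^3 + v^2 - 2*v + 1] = -12*v^3 + 3*v^2 + 2*v - 2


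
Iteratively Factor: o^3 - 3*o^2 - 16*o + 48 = (o - 3)*(o^2 - 16) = (o - 4)*(o - 3)*(o + 4)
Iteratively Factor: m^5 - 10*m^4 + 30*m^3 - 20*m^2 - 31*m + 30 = (m - 3)*(m^4 - 7*m^3 + 9*m^2 + 7*m - 10) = (m - 3)*(m - 2)*(m^3 - 5*m^2 - m + 5) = (m - 5)*(m - 3)*(m - 2)*(m^2 - 1) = (m - 5)*(m - 3)*(m - 2)*(m + 1)*(m - 1)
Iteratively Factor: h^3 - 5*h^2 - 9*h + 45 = (h - 3)*(h^2 - 2*h - 15) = (h - 5)*(h - 3)*(h + 3)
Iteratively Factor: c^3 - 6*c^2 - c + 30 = (c + 2)*(c^2 - 8*c + 15) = (c - 3)*(c + 2)*(c - 5)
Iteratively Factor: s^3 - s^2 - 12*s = (s + 3)*(s^2 - 4*s) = (s - 4)*(s + 3)*(s)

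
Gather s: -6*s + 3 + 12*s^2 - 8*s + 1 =12*s^2 - 14*s + 4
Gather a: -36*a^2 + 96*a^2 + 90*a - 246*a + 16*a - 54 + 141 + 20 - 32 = 60*a^2 - 140*a + 75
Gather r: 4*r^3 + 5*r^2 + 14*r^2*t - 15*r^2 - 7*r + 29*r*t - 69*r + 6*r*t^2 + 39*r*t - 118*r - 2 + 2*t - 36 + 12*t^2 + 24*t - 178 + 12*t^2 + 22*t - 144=4*r^3 + r^2*(14*t - 10) + r*(6*t^2 + 68*t - 194) + 24*t^2 + 48*t - 360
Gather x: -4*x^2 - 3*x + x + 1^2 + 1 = -4*x^2 - 2*x + 2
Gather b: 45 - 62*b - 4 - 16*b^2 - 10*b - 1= -16*b^2 - 72*b + 40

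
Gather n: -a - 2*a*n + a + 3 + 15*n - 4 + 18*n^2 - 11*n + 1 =18*n^2 + n*(4 - 2*a)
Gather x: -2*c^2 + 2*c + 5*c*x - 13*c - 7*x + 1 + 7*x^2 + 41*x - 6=-2*c^2 - 11*c + 7*x^2 + x*(5*c + 34) - 5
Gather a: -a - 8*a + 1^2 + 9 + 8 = 18 - 9*a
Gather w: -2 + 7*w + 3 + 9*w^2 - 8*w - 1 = 9*w^2 - w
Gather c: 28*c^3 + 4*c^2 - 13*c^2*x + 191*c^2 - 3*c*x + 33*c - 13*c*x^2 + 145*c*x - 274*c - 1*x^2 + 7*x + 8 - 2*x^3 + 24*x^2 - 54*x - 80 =28*c^3 + c^2*(195 - 13*x) + c*(-13*x^2 + 142*x - 241) - 2*x^3 + 23*x^2 - 47*x - 72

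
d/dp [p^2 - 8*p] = 2*p - 8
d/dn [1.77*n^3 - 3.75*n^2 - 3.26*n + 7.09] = 5.31*n^2 - 7.5*n - 3.26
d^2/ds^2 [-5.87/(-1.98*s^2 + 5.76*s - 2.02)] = (-46.025496*s^2 + 133.892352*s + 5.87*(3.96*s - 5.76)*(7.92*s - 11.52) - 46.955304)/(1.98*s^2 - 5.76*s + 2.02)^3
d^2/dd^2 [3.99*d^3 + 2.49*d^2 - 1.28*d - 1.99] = 23.94*d + 4.98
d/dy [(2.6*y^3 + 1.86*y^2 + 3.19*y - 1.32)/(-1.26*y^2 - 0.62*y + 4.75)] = (-3.276*y^4 - 3.224*y^3 + 39.9162*y^2 + 14.3436*y + 14.3341)/(1.5876*y^4 + 1.5624*y^3 - 11.5856*y^2 - 5.89*y + 22.5625)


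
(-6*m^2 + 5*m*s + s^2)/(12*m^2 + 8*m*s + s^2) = (-m + s)/(2*m + s)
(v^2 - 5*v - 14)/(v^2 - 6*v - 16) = (v - 7)/(v - 8)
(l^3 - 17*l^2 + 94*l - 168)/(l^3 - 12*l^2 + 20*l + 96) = (l^2 - 11*l + 28)/(l^2 - 6*l - 16)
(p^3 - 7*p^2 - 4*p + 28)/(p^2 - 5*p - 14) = p - 2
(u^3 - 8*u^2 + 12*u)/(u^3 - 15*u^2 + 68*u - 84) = u/(u - 7)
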